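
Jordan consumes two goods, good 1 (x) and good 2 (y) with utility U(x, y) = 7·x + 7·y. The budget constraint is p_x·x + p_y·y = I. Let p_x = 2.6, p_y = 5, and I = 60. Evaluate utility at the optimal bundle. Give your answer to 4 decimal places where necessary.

V = 161.5385

Numerically: x* = 23.0769, y* = 0.
Utility at the optimum: U(23.0769, 0) = 161.5385.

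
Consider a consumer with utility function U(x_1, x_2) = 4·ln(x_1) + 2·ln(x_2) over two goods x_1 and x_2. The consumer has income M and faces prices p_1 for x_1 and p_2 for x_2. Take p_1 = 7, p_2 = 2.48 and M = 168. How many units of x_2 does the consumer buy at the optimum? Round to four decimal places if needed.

MU_x_1/MU_x_2 = (4·x_2)/(2·x_1); tangency sets this equal to p_1/p_2.
Rearranging, p_2·x_2 = (1/2)·p_1·x_1. Substituting into the budget gives p_1·x_1·(1 + (1/2)) = M.
Demand: x_1*(p_1,p_2,M) = 2/3·M/p_1 and x_2* = 1/3·M/p_2.
At p_1=7, p_2=2.48, M=168: x_2* = 1/3·168/2.48 = 22.5806.

x_2* = 22.5806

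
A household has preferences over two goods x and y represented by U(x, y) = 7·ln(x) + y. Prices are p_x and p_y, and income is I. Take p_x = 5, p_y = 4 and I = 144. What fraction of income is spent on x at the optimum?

share on x = 0.1944

MU_x = 7/x, MU_y = 1. Tangency: 7/x = p_x/p_y.
So x*(p_x,p_y) = 7·p_y/p_x, independent of income; and y* = (I − 7·p_y)/p_y.
At the given prices: x* = 7·4/5 = 5.6, and y* = 29.
Expenditure on x: 5·5.6 = 28; share = 0.1944.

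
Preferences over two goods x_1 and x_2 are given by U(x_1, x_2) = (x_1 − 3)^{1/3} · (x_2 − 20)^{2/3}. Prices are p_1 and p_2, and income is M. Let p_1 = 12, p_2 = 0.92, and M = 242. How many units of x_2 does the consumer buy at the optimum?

After buying the subsistence bundle (3, 20), a share 1/3 of the remaining income goes to x_1: x_1* = 3 + 1/3·(M − 3p_1 − 20p_2)/p_1.
Discretionary income = 242 − 3·12 − 20·0.92 = 187.6; x_2* = 20 + 2/3·187.6/0.92 = 155.942.

x_2* = 155.942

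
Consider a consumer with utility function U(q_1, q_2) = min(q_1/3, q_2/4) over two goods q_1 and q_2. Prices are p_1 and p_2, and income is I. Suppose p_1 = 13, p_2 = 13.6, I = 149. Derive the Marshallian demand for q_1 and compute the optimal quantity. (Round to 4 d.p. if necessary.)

q_1* = 4.7859

With perfect complements, no substitution: consume in ratio q_1:q_2 = 3:4.
Budget: p_1·q_1 + p_2·(4/3)·q_1 = I, so (3·p_1 + 4·p_2)·q_1 = 3·I.
Demand: q_1*(p_1,p_2,I) = 3·I/(3·p_1 + 4·p_2), q_2* = 4·I/(3·p_1 + 4·p_2).
Here 3·13 + 4·13.6 = 93.4, giving q_1* = 4.7859.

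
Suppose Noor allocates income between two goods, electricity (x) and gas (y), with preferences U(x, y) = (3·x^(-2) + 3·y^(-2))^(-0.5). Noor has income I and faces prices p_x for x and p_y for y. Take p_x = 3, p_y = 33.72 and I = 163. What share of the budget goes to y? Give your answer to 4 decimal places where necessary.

MRS = MU_x/MU_y = (y/x)^(3). Set equal to p_x/p_y.
Hence y/x = (p_x/p_y)^(1/(3)), i.e. raised to the 1/3 power.
Substitute y = (y/x)·x into the budget: x* = I/(p_x + p_y·(y/x)).
Numerically y/x = 0.446421, so x* = 163/(3 + 33.72·0.446421) = 9.0288 and y* = 0.446421·9.0288 = 4.0307.
Expenditure on y: 33.72·4.0307 = 135.9136; share = 0.8338.

share on y = 0.8338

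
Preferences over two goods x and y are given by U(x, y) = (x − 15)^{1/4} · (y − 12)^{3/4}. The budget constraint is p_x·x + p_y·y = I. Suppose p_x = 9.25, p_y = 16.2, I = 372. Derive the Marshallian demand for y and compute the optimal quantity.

MRS = (1/3)·(y−12)/(x−15). Tangency with p_x/p_y gives y−12 = 3·(p_x/p_y)·(x−15).
After buying the subsistence bundle (15, 12), a share 0.25 of the remaining income goes to x: x* = 15 + 0.25·(I − 15p_x − 12p_y)/p_x.
Discretionary income = 372 − 15·9.25 − 12·16.2 = 38.85; y* = 12 + 0.75·38.85/16.2 = 13.7986.

y* = 13.7986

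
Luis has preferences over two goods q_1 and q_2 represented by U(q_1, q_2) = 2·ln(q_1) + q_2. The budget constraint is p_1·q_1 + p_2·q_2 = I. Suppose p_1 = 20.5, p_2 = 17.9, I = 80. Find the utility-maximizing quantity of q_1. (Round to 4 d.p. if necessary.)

q_1* = 1.7463

Set MRS = p_1/p_2: (2/q_1)/1 = p_1/p_2.
So q_1*(p_1,p_2) = 2·p_2/p_1, independent of income; and q_2* = (I − 2·p_2)/p_2.
At the given prices: q_1* = 2·17.9/20.5 = 1.7463.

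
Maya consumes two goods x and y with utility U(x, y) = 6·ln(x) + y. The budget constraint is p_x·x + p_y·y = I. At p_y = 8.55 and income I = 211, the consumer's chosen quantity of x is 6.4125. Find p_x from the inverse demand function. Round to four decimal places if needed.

Set MRS = p_x/p_y: (6/x)/1 = p_x/p_y.
So x*(p_x,p_y) = 6·p_y/p_x, independent of income; and y* = (I − 6·p_y)/p_y.
Set x* = 6.4125 in the demand function and solve for p_x: p_x = 8.

p_x = 8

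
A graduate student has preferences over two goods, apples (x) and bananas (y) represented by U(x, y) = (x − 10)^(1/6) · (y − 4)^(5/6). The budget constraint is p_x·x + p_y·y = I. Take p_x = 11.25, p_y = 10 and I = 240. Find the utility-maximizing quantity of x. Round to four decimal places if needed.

x* = 11.2963

Substituting into the budget: x* = 10 + 1/6·(I − 10·p_x − 4·p_y)/p_x, and y* = 4 + 5/6·(…)/p_y.
Discretionary income = 240 − 10·11.25 − 4·10 = 87.5; x* = 10 + 1/6·87.5/11.25 = 11.2963.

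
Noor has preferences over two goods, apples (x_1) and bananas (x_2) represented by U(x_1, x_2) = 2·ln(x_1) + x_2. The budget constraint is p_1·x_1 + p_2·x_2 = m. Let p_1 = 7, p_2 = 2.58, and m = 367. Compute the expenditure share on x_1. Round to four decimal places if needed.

Set MRS = p_1/p_2: (2/x_1)/1 = p_1/p_2.
So x_1*(p_1,p_2) = 2·p_2/p_1, independent of income; and x_2* = (m − 2·p_2)/p_2.
At the given prices: x_1* = 2·2.58/7 = 0.7371, and x_2* = 140.2481.
Expenditure on x_1: 7·0.7371 = 5.16; share = 0.0141.

share on x_1 = 0.0141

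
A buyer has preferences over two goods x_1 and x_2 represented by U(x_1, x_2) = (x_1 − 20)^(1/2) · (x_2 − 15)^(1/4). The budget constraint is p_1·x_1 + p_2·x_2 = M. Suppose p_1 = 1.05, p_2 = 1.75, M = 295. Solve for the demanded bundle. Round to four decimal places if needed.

Substituting into the budget: x_1* = 20 + 2/3·(M − 20·p_1 − 15·p_2)/p_1, and x_2* = 15 + 1/3·(…)/p_2.
Discretionary income = 295 − 20·1.05 − 15·1.75 = 247.75; x_1* = 20 + 2/3·247.75/1.05 = 177.3016; x_2* = 15 + 1/3·247.75/1.75 = 62.1905.

x_1* = 177.3016, x_2* = 62.1905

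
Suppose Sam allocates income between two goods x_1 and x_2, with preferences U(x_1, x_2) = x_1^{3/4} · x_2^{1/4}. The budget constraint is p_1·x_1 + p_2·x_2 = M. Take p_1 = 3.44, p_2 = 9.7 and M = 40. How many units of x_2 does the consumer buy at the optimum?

x_2* = 1.0309

Tangency: MRS = 3·x_2/x_1 = p_1/p_2.
Rearranging, p_2·x_2 = (1/3)·p_1·x_1. Substituting into the budget gives p_1·x_1·(1 + (1/3)) = M.
Demand: x_1*(p_1,p_2,M) = 0.75·M/p_1 and x_2* = 0.25·M/p_2.
At p_1=3.44, p_2=9.7, M=40: x_2* = 0.25·40/9.7 = 1.0309.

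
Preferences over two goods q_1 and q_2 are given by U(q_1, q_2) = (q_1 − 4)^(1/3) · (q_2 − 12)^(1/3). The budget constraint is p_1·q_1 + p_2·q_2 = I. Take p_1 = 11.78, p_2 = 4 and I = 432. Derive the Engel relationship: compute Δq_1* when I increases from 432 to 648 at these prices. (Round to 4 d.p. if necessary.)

Δq_1* = 9.1681

This is Cobb-Douglas in (q_1−4, q_2−12): tangency gives 1/3·p_2·(q_2−12) = 1/3·p_1·(q_1−4).
After buying the subsistence bundle (4, 12), a share 0.5 of the remaining income goes to q_1: q_1* = 4 + 0.5·(I − 4p_1 − 12p_2)/p_1.
Discretionary income = 432 − 4·11.78 − 12·4 = 336.88; q_1* = 4 + 0.5·336.88/11.78 = 18.2988.
At I' = 648: q_1* = 27.4669. Change: 27.4669 − 18.2988 = 9.1681.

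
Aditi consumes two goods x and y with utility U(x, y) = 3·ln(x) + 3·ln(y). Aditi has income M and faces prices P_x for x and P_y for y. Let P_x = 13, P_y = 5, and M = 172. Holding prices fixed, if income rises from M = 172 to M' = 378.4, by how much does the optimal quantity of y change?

Tangency: MRS = y/x = P_x/P_y.
So 3·P_y·y = 3·P_x·x; combined with the budget, a share 0.5 of income goes to x.
Demand: x*(P_x,P_y,M) = 0.5·M/P_x and y* = 0.5·M/P_y.
At P_x=13, P_y=5, M=172: y* = 0.5·172/5 = 17.2.
At M' = 378.4: y* = 37.84. Change: 37.84 − 17.2 = 20.64.

Δy* = 20.64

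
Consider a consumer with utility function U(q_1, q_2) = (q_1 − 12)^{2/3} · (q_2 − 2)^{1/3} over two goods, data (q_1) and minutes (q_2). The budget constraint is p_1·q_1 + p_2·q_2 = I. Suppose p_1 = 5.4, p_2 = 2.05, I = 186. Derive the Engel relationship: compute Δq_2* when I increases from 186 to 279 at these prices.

After buying the subsistence bundle (12, 2), a share 2/3 of the remaining income goes to q_1: q_1* = 12 + 2/3·(I − 12p_1 − 2p_2)/p_1.
Discretionary income = 186 − 12·5.4 − 2·2.05 = 117.1; q_2* = 2 + 1/3·117.1/2.05 = 21.0407.
At I' = 279: q_2* = 36.1626. Change: 36.1626 − 21.0407 = 15.122.

Δq_2* = 15.122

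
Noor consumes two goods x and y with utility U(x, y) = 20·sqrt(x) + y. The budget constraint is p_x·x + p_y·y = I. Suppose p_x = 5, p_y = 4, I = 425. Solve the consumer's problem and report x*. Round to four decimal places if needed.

x* = 64

Utility is quasi-linear in y; the FOC for x is 10/√x = p_x/p_y.
Solve: √x = 10·p_y/p_x, so x*(p_x,p_y) = (10·p_y/p_x)², and y* = (I − p_x·x*)/p_y.
Plugging in: x* = (10·4/5)² = 64.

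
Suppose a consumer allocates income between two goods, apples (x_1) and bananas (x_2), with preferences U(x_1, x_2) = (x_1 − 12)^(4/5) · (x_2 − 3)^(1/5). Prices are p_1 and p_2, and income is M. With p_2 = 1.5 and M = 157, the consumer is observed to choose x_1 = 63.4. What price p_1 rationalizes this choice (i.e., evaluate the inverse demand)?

This is Cobb-Douglas in (x_1−12, x_2−3): tangency gives 0.8·p_2·(x_2−3) = 0.2·p_1·(x_1−12).
Substituting into the budget: x_1* = 12 + 0.8·(M − 12·p_1 − 3·p_2)/p_1, and x_2* = 3 + 0.2·(…)/p_2.
Set x_1* = 63.4 in the demand function and solve for p_1: p_1 = 2.

p_1 = 2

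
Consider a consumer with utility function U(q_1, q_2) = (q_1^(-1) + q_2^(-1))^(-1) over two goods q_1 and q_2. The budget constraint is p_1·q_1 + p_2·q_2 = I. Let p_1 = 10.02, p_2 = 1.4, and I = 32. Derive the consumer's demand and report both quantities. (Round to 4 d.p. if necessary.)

q_1* = 2.3247, q_2* = 6.2192

From the CES first-order condition, (q_2/q_1)^(2) = p_1/p_2.
Solve for the ratio: q_2/q_1 = [p_1/p_2]^(0.5).
Substitute q_2 = (q_2/q_1)·q_1 into the budget: q_1* = I/(p_1 + p_2·(q_2/q_1)).
Numerically q_2/q_1 = 2.675284, so q_1* = 32/(10.02 + 1.4·2.675284) = 2.3247 and q_2* = 2.675284·2.3247 = 6.2192.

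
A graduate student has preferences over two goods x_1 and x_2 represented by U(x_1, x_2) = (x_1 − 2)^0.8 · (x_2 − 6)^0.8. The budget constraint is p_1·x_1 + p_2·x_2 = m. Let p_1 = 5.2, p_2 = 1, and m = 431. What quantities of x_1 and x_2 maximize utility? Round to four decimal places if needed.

x_1* = 41.8654, x_2* = 213.3

Discretionary income = 431 − 2·5.2 − 6·1 = 414.6; x_1* = 2 + 0.5·414.6/5.2 = 41.8654; x_2* = 6 + 0.5·414.6/1 = 213.3.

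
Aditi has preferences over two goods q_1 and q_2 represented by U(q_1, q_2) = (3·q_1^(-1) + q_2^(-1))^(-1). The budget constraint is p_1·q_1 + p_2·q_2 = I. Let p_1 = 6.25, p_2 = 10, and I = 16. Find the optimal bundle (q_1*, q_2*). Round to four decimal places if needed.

q_1* = 1.4795, q_2* = 0.6753

MRS = MU_q_1/MU_q_2 = 3·(q_2/q_1)^(2). Set equal to p_1/p_2.
Hence q_2/q_1 = ((1/3)·p_1/p_2)^(1/(2)), i.e. raised to the 0.5 power.
Substitute q_2 = (q_2/q_1)·q_1 into the budget: q_1* = I/(p_1 + p_2·(q_2/q_1)).
Numerically q_2/q_1 = 0.456435, so q_1* = 16/(6.25 + 10·0.456435) = 1.4795 and q_2* = 0.456435·1.4795 = 0.6753.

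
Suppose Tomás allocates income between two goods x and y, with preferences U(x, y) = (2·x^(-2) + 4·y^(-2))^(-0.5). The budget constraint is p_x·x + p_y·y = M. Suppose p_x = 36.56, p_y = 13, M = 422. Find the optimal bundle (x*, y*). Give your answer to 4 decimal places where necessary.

MRS = MU_x/MU_y = (1/2)·(y/x)^(3). Set equal to p_x/p_y.
Hence y/x = (2·p_x/p_y)^(1/(3)), i.e. raised to the 1/3 power.
Substitute y = (y/x)·x into the budget: x* = M/(p_x + p_y·(y/x)).
Numerically y/x = 1.778406, so x* = 422/(36.56 + 13·1.778406) = 7.0711 and y* = 1.778406·7.0711 = 12.5753.

x* = 7.0711, y* = 12.5753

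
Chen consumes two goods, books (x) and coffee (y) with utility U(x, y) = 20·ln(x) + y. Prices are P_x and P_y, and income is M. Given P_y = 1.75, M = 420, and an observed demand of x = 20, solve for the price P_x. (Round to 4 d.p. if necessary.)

Set MRS = P_x/P_y: (20/x)/1 = P_x/P_y.
So x*(P_x,P_y) = 20·P_y/P_x, independent of income; and y* = (M − 20·P_y)/P_y.
Set x* = 20 in the demand function and solve for P_x: P_x = 1.75.

P_x = 1.75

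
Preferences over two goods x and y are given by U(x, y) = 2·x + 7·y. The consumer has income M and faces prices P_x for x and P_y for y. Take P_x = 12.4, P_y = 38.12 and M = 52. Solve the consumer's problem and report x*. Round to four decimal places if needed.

Perfect substitutes: compare marginal utility per dollar. 2/P_x vs 7/P_y → 0.1613 vs 0.1836.
y gives more utility per dollar, so spend all income on y: y* = M/P_y, x* = 0.
Numerically: x* = 0, y* = 1.3641.

x* = 0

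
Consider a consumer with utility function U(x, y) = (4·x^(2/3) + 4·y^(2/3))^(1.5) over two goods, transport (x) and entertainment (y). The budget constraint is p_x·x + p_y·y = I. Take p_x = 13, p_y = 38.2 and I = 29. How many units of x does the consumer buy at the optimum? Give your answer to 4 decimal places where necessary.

MU_x ∝ 4·x^(-1/3), MU_y ∝ 4·y^(-1/3), so MRS = (y/x)^(1/3) = p_x/p_y.
Solve for the ratio: y/x = [p_x/p_y]^(3).
Substitute y = (y/x)·x into the budget: x* = I/(p_x + p_y·(y/x)).
Numerically y/x = 0.039413, so x* = 29/(13 + 38.2·0.039413) = 1.9992.

x* = 1.9992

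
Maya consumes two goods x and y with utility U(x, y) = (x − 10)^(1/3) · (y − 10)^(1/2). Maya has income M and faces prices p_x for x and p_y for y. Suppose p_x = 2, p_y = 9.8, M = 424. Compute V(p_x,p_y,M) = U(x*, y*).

V = 17.0572

MRS = (2/3)·(y−10)/(x−10). Tangency with p_x/p_y gives y−10 = (3/2)·(p_x/p_y)·(x−10).
Substituting into the budget: x* = 10 + 0.4·(M − 10·p_x − 10·p_y)/p_x, and y* = 10 + 0.6·(…)/p_y.
Discretionary income = 424 − 10·2 − 10·9.8 = 306; x* = 10 + 0.4·306/2 = 71.2; y* = 10 + 0.6·306/9.8 = 28.7347.
Utility at the optimum: U(71.2, 28.7347) = 17.0572.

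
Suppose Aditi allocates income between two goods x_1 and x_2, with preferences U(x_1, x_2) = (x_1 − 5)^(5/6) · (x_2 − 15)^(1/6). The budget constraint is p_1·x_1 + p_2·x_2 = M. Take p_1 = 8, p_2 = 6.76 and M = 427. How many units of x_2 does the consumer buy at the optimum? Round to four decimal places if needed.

x_2* = 22.0414

Let x_1' = x_1−5, x_2' = x_2−15. MRS = 5·x_2'/x_1' = p_1/p_2.
Substituting into the budget: x_1* = 5 + 5/6·(M − 5·p_1 − 15·p_2)/p_1, and x_2* = 15 + 1/6·(…)/p_2.
Discretionary income = 427 − 5·8 − 15·6.76 = 285.6; x_2* = 15 + 1/6·285.6/6.76 = 22.0414.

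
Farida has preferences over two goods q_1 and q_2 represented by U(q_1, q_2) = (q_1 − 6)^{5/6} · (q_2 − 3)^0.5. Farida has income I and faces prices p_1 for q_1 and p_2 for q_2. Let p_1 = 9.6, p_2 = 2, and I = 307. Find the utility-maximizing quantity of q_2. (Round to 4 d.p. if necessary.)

q_2* = 48.6375

Let q_1' = q_1−6, q_2' = q_2−3. MRS = (5/3)·q_2'/q_1' = p_1/p_2.
Substituting into the budget: q_1* = 6 + 0.625·(I − 6·p_1 − 3·p_2)/p_1, and q_2* = 3 + 0.375·(…)/p_2.
Discretionary income = 307 − 6·9.6 − 3·2 = 243.4; q_2* = 3 + 0.375·243.4/2 = 48.6375.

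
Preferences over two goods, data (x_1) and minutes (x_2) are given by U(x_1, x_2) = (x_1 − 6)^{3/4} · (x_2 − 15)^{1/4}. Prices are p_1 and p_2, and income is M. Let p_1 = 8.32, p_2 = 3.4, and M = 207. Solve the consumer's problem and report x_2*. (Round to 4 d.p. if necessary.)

Discretionary income = 207 − 6·8.32 − 15·3.4 = 106.08; x_2* = 15 + 0.25·106.08/3.4 = 22.8.

x_2* = 22.8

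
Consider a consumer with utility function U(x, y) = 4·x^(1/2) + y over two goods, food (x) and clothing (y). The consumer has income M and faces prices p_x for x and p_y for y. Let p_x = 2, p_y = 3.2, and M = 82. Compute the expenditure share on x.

share on x = 0.2498

Utility is quasi-linear in y; the FOC for x is 2/√x = p_x/p_y.
Solve: √x = 2·p_y/p_x, so x*(p_x,p_y) = (2·p_y/p_x)², and y* = (M − p_x·x*)/p_y.
Plugging in: x* = (2·3.2/2)² = 10.24, y* = 19.225.
Expenditure on x: 2·10.24 = 20.48; share = 0.2498.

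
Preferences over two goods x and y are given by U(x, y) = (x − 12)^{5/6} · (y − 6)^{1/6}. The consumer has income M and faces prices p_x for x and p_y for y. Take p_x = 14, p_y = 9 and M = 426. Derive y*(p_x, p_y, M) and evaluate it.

y* = 9.7778

Discretionary income = 426 − 12·14 − 6·9 = 204; y* = 6 + 1/6·204/9 = 9.7778.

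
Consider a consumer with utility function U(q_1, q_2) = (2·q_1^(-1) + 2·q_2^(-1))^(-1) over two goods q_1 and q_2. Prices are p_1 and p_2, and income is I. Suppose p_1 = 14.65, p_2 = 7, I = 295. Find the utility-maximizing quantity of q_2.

Substitute q_2 = (q_2/q_1)·q_1 into the budget: q_1* = I/(p_1 + p_2·(q_2/q_1)).
Numerically q_2/q_1 = 1.446671, so q_1* = 295/(14.65 + 7·1.446671) = 11.9063 and q_2* = 1.446671·11.9063 = 17.2246.

q_2* = 17.2246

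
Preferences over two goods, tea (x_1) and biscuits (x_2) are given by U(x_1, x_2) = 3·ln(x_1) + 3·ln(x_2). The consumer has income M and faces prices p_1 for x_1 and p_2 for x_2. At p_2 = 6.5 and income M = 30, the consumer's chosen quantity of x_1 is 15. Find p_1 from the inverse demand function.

The MRS is x_2/x_1. Set MRS = p_1/p_2.
Rearranging, p_2·x_2 = p_1·x_1. Substituting into the budget gives p_1·x_1·(1 + 1) = M.
Demand: x_1*(p_1,p_2,M) = 0.5·M/p_1 and x_2* = 0.5·M/p_2.
Set x_1* = 15 in the demand function and solve for p_1: p_1 = 1.

p_1 = 1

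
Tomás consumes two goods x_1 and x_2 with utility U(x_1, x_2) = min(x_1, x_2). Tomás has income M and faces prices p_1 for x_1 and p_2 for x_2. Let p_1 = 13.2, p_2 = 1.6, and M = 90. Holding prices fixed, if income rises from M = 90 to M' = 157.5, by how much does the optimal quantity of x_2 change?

Δx_2* = 4.5608

Leontief preferences: the optimum is at the kink where x_1/1 = x_2/1, i.e. x_2 = x_1.
Budget: p_1·x_1 + p_2·x_1 = M, so (p_1 + p_2)·x_1 = M.
Demand: x_1*(p_1,p_2,M) = M/(p_1 + p_2), x_2* = M/(p_1 + p_2).
Here 13.2 + 1.6 = 14.8, giving x_2* = 6.0811.
At M' = 157.5: x_2* = 10.6419. Change: 10.6419 − 6.0811 = 4.5608.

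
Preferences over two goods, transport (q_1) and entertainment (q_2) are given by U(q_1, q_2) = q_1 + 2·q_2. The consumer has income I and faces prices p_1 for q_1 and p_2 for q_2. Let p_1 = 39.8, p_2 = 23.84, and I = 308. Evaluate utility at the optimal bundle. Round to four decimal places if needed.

Perfect substitutes: compare marginal utility per dollar. 1/p_1 vs 2/p_2 → 0.0251 vs 0.0839.
q_2 gives more utility per dollar, so spend all income on q_2: q_2* = I/p_2, q_1* = 0.
Numerically: q_1* = 0, q_2* = 12.9195.
Utility at the optimum: U(0, 12.9195) = 25.8389.

V = 25.8389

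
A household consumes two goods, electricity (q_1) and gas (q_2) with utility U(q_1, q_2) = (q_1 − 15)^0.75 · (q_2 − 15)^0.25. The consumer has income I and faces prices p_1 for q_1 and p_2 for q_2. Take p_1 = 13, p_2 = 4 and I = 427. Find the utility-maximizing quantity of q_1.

q_1* = 24.9231

Substituting into the budget: q_1* = 15 + 0.75·(I − 15·p_1 − 15·p_2)/p_1, and q_2* = 15 + 0.25·(…)/p_2.
Discretionary income = 427 − 15·13 − 15·4 = 172; q_1* = 15 + 0.75·172/13 = 24.9231.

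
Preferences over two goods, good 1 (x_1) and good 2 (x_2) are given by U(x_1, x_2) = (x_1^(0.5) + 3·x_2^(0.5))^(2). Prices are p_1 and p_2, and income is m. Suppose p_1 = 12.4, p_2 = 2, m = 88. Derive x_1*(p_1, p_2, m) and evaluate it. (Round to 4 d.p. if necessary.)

MU_x_1 ∝ x_1^(-0.5), MU_x_2 ∝ 3·x_2^(-0.5), so MRS = (1/3)·(x_2/x_1)^(0.5) = p_1/p_2.
Solve for the ratio: x_2/x_1 = [3·p_1/p_2]^(2).
With the ratio pinned down, the budget gives x_1* = m/(p_1 + p_2·(x_2/x_1)) and x_2* = (x_2/x_1)·x_1*.
Numerically x_2/x_1 = 345.96, so x_1* = 88/(12.4 + 2·345.96) = 0.1249.

x_1* = 0.1249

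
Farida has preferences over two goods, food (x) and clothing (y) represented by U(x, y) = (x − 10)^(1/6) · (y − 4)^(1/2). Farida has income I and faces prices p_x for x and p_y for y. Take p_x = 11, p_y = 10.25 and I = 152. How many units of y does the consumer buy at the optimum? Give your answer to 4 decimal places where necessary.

This is Cobb-Douglas in (x−10, y−4): tangency gives 1/6·p_y·(y−4) = 0.5·p_x·(x−10).
Substituting into the budget: x* = 10 + 0.25·(I − 10·p_x − 4·p_y)/p_x, and y* = 4 + 0.75·(…)/p_y.
Discretionary income = 152 − 10·11 − 4·10.25 = 1; y* = 4 + 0.75·1/10.25 = 4.0732.

y* = 4.0732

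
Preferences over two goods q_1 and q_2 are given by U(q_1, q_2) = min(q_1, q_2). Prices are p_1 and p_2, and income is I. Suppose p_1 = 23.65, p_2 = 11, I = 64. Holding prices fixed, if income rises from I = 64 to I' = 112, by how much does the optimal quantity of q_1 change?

Demand: q_1*(p_1,p_2,I) = I/(p_1 + p_2), q_2* = I/(p_1 + p_2).
Here 23.65 + 11 = 34.65, giving q_1* = 1.847.
At I' = 112: q_1* = 3.2323. Change: 3.2323 − 1.847 = 1.3853.

Δq_1* = 1.3853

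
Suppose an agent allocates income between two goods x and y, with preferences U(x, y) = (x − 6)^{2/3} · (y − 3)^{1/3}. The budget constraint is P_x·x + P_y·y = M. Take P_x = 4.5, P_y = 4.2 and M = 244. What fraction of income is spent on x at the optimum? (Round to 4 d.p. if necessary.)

MRS = 2·(y−3)/(x−6). Tangency with P_x/P_y gives y−3 = (1/2)·(P_x/P_y)·(x−6).
After buying the subsistence bundle (6, 3), a share 2/3 of the remaining income goes to x: x* = 6 + 2/3·(M − 6P_x − 3P_y)/P_x.
Discretionary income = 244 − 6·4.5 − 3·4.2 = 204.4; x* = 6 + 2/3·204.4/4.5 = 36.2815; y* = 3 + 1/3·204.4/4.2 = 19.2222.
Expenditure on x: 4.5·36.2815 = 163.2667; share = 0.6691.

share on x = 0.6691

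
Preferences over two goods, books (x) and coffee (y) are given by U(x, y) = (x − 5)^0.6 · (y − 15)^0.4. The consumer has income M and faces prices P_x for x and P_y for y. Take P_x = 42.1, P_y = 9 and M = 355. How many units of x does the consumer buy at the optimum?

This is Cobb-Douglas in (x−5, y−15): tangency gives 0.6·P_y·(y−15) = 0.4·P_x·(x−5).
After buying the subsistence bundle (5, 15), a share 0.6 of the remaining income goes to x: x* = 5 + 0.6·(M − 5P_x − 15P_y)/P_x.
Discretionary income = 355 − 5·42.1 − 15·9 = 9.5; x* = 5 + 0.6·9.5/42.1 = 5.1354.

x* = 5.1354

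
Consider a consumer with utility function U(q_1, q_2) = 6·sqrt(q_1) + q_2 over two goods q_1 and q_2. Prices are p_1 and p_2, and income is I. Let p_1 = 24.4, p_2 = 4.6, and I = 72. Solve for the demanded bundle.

q_1* = 0.3199, q_2* = 13.9555

Utility is quasi-linear in q_2; the FOC for q_1 is 3/√q_1 = p_1/p_2.
Solve: √q_1 = 3·p_2/p_1, so q_1*(p_1,p_2) = (3·p_2/p_1)², and q_2* = (I − p_1·q_1*)/p_2.
Plugging in: q_1* = (3·4.6/24.4)² = 0.3199, q_2* = 13.9555.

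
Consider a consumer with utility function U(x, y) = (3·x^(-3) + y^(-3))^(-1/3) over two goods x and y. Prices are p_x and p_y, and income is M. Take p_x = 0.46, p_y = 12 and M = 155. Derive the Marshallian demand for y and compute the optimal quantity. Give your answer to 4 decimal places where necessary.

y* = 11.5947

MRS = MU_x/MU_y = 3·(y/x)^(4). Set equal to p_x/p_y.
Solve for the ratio: y/x = [(1/3)·p_x/p_y]^(0.25).
With the ratio pinned down, the budget gives x* = M/(p_x + p_y·(y/x)) and y* = (y/x)·x*.
Numerically y/x = 0.336212, so x* = 155/(0.46 + 12·0.336212) = 34.4862 and y* = 0.336212·34.4862 = 11.5947.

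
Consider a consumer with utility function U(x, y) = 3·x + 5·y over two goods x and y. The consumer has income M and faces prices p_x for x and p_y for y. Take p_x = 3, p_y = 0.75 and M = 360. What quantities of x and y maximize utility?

x* = 0, y* = 480

Linear utility — the consumer picks whichever good has higher MU/price: 3/3 = 1 vs 5/0.75 = 6.6667.
y gives more utility per dollar, so spend all income on y: y* = M/p_y, x* = 0.
Numerically: x* = 0, y* = 480.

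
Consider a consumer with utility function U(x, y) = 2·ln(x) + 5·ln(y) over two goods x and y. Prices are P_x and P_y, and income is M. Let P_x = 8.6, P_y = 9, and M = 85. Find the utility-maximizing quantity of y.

y* = 6.746

Tangency: MRS = (2/5)·y/x = P_x/P_y.
So 2·P_y·y = 5·P_x·x; combined with the budget, a share 2/7 of income goes to x.
Demand: x*(P_x,P_y,M) = 2/7·M/P_x and y* = 5/7·M/P_y.
At P_x=8.6, P_y=9, M=85: y* = 5/7·85/9 = 6.746.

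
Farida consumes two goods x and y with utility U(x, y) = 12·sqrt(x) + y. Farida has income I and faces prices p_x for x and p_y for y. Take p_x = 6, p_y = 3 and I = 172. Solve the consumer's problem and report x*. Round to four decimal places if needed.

x* = 9

Utility is quasi-linear in y; the FOC for x is 6/√x = p_x/p_y.
Thus x* = (6·p_y/p_x)² — independent of I — with the rest of income spent on y.
Plugging in: x* = (6·3/6)² = 9.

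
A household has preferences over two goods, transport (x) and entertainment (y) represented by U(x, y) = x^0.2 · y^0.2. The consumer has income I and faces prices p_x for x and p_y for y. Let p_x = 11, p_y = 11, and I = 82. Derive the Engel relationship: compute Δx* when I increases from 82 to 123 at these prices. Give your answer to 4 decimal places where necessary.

The MRS is y/x. Set MRS = p_x/p_y.
So 0.2·p_y·y = 0.2·p_x·x; combined with the budget, a share 0.5 of income goes to x.
Demand: x*(p_x,p_y,I) = 0.5·I/p_x and y* = 0.5·I/p_y.
At p_x=11, p_y=11, I=82: x* = 0.5·82/11 = 3.7273.
At I' = 123: x* = 5.5909. Change: 5.5909 − 3.7273 = 1.8636.

Δx* = 1.8636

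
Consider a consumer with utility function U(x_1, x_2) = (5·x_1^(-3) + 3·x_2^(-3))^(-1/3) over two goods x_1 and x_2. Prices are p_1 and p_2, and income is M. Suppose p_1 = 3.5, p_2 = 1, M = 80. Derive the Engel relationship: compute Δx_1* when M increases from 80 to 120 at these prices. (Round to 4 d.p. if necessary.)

MU_x_1 ∝ 5·x_1^(-4), MU_x_2 ∝ 3·x_2^(-4), so MRS = (5/3)·(x_2/x_1)^(4) = p_1/p_2.
Hence x_2/x_1 = ((3/5)·p_1/p_2)^(1/(4)), i.e. raised to the 0.25 power.
Substitute x_2 = (x_2/x_1)·x_1 into the budget: x_1* = M/(p_1 + p_2·(x_2/x_1)).
Numerically x_2/x_1 = 1.203801, so x_1* = 80/(3.5 + 1·1.203801) = 17.0075.
At M' = 120: x_1* = 25.5113. Change: 25.5113 − 17.0075 = 8.5038.

Δx_1* = 8.5038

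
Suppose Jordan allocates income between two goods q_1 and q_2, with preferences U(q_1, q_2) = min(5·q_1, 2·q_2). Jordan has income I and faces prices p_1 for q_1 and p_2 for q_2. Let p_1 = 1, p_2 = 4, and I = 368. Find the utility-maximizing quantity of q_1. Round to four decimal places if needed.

With perfect complements, no substitution: consume in ratio q_1:q_2 = 2:5.
Budget: p_1·q_1 + p_2·(5/2)·q_1 = I, so (2·p_1 + 5·p_2)·q_1 = 2·I.
Demand: q_1*(p_1,p_2,I) = 2·I/(2·p_1 + 5·p_2), q_2* = 5·I/(2·p_1 + 5·p_2).
Here 2·1 + 5·4 = 22, giving q_1* = 33.4545.

q_1* = 33.4545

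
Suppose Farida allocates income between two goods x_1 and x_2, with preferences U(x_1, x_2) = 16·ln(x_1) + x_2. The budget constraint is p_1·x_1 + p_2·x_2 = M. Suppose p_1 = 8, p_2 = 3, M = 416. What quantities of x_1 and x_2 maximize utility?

Set MRS = p_1/p_2: (16/x_1)/1 = p_1/p_2.
So x_1*(p_1,p_2) = 16·p_2/p_1, independent of income; and x_2* = (M − 16·p_2)/p_2.
At the given prices: x_1* = 16·3/8 = 6, and x_2* = 122.6667.

x_1* = 6, x_2* = 122.6667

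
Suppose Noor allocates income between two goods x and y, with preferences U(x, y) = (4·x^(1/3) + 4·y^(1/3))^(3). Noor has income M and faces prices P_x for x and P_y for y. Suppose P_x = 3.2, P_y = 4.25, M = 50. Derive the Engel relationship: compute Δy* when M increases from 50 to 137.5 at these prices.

Δy* = 9.5651

With the ratio pinned down, the budget gives x* = M/(P_x + P_y·(y/x)) and y* = (y/x)·x*.
Numerically y/x = 0.653343, so x* = 50/(3.2 + 4.25·0.653343) = 8.3658 and y* = 0.653343·8.3658 = 5.4657.
At M' = 137.5: y* = 15.0308. Change: 15.0308 − 5.4657 = 9.5651.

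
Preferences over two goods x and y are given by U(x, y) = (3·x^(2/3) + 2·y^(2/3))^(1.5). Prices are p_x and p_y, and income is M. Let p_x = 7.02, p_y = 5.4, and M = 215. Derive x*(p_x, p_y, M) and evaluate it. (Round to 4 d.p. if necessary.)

x* = 20.4078

From the CES first-order condition, (3/2)·(y/x)^(1/3) = p_x/p_y.
Solve for the ratio: y/x = [(2/3)·p_x/p_y]^(3).
With the ratio pinned down, the budget gives x* = M/(p_x + p_y·(y/x)) and y* = (y/x)·x*.
Numerically y/x = 0.650963, so x* = 215/(7.02 + 5.4·0.650963) = 20.4078.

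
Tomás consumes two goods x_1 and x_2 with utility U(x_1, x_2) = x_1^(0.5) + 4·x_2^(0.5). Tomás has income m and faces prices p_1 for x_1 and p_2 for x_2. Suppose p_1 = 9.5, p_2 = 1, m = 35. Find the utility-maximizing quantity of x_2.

x_2* = 34.7712

MRS = MU_x_1/MU_x_2 = (1/4)·(x_2/x_1)^(0.5). Set equal to p_1/p_2.
Solve for the ratio: x_2/x_1 = [4·p_1/p_2]^(2).
Substitute x_2 = (x_2/x_1)·x_1 into the budget: x_1* = m/(p_1 + p_2·(x_2/x_1)).
Numerically x_2/x_1 = 1444, so x_1* = 35/(9.5 + 1·1444) = 0.0241 and x_2* = 1444·0.0241 = 34.7712.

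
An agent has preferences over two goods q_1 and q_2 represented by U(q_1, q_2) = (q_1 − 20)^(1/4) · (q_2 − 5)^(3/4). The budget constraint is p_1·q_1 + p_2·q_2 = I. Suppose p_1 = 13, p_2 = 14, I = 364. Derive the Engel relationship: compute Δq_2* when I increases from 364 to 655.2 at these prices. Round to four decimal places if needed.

Δq_2* = 15.6

MRS = (1/3)·(q_2−5)/(q_1−20). Tangency with p_1/p_2 gives q_2−5 = 3·(p_1/p_2)·(q_1−20).
Substituting into the budget: q_1* = 20 + 0.25·(I − 20·p_1 − 5·p_2)/p_1, and q_2* = 5 + 0.75·(…)/p_2.
Discretionary income = 364 − 20·13 − 5·14 = 34; q_2* = 5 + 0.75·34/14 = 6.8214.
At I' = 655.2: q_2* = 22.4214. Change: 22.4214 − 6.8214 = 15.6.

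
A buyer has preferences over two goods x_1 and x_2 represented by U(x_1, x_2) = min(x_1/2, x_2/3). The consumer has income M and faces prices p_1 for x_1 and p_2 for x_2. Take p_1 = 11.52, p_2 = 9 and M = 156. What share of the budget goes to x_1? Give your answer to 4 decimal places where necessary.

share on x_1 = 0.4604

Leontief preferences: the optimum is at the kink where x_1/2 = x_2/3, i.e. x_2 = (3/2)·x_1.
Budget: p_1·x_1 + p_2·(3/2)·x_1 = M, so (2·p_1 + 3·p_2)·x_1 = 2·M.
Demand: x_1*(p_1,p_2,M) = 2·M/(2·p_1 + 3·p_2), x_2* = 3·M/(2·p_1 + 3·p_2).
Here 2·11.52 + 3·9 = 50.04, giving x_1* = 6.235 and x_2* = 9.3525.
Expenditure on x_1: 11.52·6.235 = 71.8273; share = 0.4604.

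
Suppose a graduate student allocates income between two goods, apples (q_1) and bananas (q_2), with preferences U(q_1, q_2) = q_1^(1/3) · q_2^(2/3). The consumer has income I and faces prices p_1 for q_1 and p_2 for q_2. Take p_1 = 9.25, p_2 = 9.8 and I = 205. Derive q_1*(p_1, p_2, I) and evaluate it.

q_1* = 7.3874

MU_q_1/MU_q_2 = (1/3·q_2)/(2/3·q_1); tangency sets this equal to p_1/p_2.
So 1/3·p_2·q_2 = 2/3·p_1·q_1; combined with the budget, a share 1/3 of income goes to q_1.
Demand: q_1*(p_1,p_2,I) = 1/3·I/p_1 and q_2* = 2/3·I/p_2.
At p_1=9.25, p_2=9.8, I=205: q_1* = 1/3·205/9.25 = 7.3874.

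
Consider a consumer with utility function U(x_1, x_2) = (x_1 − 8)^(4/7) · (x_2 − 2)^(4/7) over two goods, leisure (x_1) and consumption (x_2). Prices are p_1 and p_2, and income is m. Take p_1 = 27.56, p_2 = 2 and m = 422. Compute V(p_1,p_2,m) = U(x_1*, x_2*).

V = 19.2525

Let x_1' = x_1−8, x_2' = x_2−2. MRS = x_2'/x_1' = p_1/p_2.
After buying the subsistence bundle (8, 2), a share 0.5 of the remaining income goes to x_1: x_1* = 8 + 0.5·(m − 8p_1 − 2p_2)/p_1.
Discretionary income = 422 − 8·27.56 − 2·2 = 197.52; x_1* = 8 + 0.5·197.52/27.56 = 11.5835; x_2* = 2 + 0.5·197.52/2 = 51.38.
Utility at the optimum: U(11.5835, 51.38) = 19.2525.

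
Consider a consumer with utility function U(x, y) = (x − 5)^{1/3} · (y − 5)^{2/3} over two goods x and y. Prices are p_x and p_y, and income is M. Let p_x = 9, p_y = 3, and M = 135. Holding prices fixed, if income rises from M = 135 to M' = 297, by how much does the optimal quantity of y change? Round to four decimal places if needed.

Δy* = 36

This is Cobb-Douglas in (x−5, y−5): tangency gives 1/3·p_y·(y−5) = 2/3·p_x·(x−5).
Substituting into the budget: x* = 5 + 1/3·(M − 5·p_x − 5·p_y)/p_x, and y* = 5 + 2/3·(…)/p_y.
Discretionary income = 135 − 5·9 − 5·3 = 75; y* = 5 + 2/3·75/3 = 21.6667.
At M' = 297: y* = 57.6667. Change: 57.6667 − 21.6667 = 36.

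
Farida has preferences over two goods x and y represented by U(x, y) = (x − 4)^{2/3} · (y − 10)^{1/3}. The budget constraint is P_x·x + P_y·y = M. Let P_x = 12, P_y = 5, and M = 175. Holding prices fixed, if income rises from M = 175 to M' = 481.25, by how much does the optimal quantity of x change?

Δx* = 17.0139

Substituting into the budget: x* = 4 + 2/3·(M − 4·P_x − 10·P_y)/P_x, and y* = 10 + 1/3·(…)/P_y.
Discretionary income = 175 − 4·12 − 10·5 = 77; x* = 4 + 2/3·77/12 = 8.2778.
At M' = 481.25: x* = 25.2917. Change: 25.2917 − 8.2778 = 17.0139.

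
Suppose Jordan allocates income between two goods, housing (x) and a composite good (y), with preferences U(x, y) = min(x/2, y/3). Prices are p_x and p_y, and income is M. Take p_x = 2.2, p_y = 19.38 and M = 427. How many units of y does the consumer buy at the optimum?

With perfect complements, no substitution: consume in ratio x:y = 2:3.
Budget: p_x·x + p_y·(3/2)·x = M, so (2·p_x + 3·p_y)·x = 2·M.
Demand: x*(p_x,p_y,M) = 2·M/(2·p_x + 3·p_y), y* = 3·M/(2·p_x + 3·p_y).
Here 2·2.2 + 3·19.38 = 62.54, giving y* = 20.4829.

y* = 20.4829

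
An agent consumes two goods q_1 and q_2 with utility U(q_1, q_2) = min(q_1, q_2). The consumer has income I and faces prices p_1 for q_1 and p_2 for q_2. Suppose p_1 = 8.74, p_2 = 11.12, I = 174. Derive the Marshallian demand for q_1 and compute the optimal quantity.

Leontief preferences: the optimum is at the kink where q_1/1 = q_2/1, i.e. q_2 = q_1.
Budget: p_1·q_1 + p_2·q_1 = I, so (p_1 + p_2)·q_1 = I.
Demand: q_1*(p_1,p_2,I) = I/(p_1 + p_2), q_2* = I/(p_1 + p_2).
Here 8.74 + 11.12 = 19.86, giving q_1* = 8.7613.

q_1* = 8.7613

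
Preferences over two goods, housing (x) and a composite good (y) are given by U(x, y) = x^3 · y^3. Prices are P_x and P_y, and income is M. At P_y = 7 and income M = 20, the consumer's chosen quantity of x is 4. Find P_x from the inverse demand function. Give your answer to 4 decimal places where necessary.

P_x = 2.5

MU_x/MU_y = (3·y)/(3·x); tangency sets this equal to P_x/P_y.
Rearranging, P_y·y = P_x·x. Substituting into the budget gives P_x·x·(1 + 1) = M.
Demand: x*(P_x,P_y,M) = 0.5·M/P_x and y* = 0.5·M/P_y.
Set x* = 4 in the demand function and solve for P_x: P_x = 2.5.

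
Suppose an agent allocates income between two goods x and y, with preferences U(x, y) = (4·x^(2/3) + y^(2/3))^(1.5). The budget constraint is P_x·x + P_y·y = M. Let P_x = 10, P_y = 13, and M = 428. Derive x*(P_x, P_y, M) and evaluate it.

MU_x ∝ 4·x^(-1/3), MU_y ∝ y^(-1/3), so MRS = 4·(y/x)^(1/3) = P_x/P_y.
Solve for the ratio: y/x = [(1/4)·P_x/P_y]^(3).
Substitute y = (y/x)·x into the budget: x* = M/(P_x + P_y·(y/x)).
Numerically y/x = 0.007112, so x* = 428/(10 + 13·0.007112) = 42.4079.

x* = 42.4079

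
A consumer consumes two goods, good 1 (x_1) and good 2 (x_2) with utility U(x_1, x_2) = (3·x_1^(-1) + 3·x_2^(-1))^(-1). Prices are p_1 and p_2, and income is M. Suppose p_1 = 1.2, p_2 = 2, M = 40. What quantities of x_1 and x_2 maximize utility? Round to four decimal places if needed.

MU_x_1 ∝ 3·x_1^(-2), MU_x_2 ∝ 3·x_2^(-2), so MRS = (x_2/x_1)^(2) = p_1/p_2.
Hence x_2/x_1 = (p_1/p_2)^(1/(2)), i.e. raised to the 0.5 power.
With the ratio pinned down, the budget gives x_1* = M/(p_1 + p_2·(x_2/x_1)) and x_2* = (x_2/x_1)·x_1*.
Numerically x_2/x_1 = 0.774597, so x_1* = 40/(1.2 + 2·0.774597) = 14.5497 and x_2* = 0.774597·14.5497 = 11.2702.

x_1* = 14.5497, x_2* = 11.2702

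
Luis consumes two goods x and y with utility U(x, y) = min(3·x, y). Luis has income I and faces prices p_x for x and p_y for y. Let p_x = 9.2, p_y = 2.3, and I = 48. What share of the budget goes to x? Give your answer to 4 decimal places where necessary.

share on x = 0.5714

With perfect complements, no substitution: consume in ratio x:y = 1:3.
Budget: p_x·x + p_y·3·x = I, so (p_x + 3·p_y)·x = I.
Demand: x*(p_x,p_y,I) = I/(p_x + 3·p_y), y* = 3·I/(p_x + 3·p_y).
Here 9.2 + 3·2.3 = 16.1, giving x* = 2.9814 and y* = 8.9441.
Expenditure on x: 9.2·2.9814 = 27.4286; share = 0.5714.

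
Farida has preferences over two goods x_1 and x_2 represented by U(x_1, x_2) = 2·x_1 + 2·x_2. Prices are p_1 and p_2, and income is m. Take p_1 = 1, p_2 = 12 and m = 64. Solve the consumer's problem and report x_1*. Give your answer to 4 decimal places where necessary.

Linear utility — the consumer picks whichever good has higher MU/price: 2/1 = 2 vs 2/12 = 0.1667.
x_1 gives more utility per dollar, so spend all income on x_1: x_1* = m/p_1, x_2* = 0.
Numerically: x_1* = 64, x_2* = 0.

x_1* = 64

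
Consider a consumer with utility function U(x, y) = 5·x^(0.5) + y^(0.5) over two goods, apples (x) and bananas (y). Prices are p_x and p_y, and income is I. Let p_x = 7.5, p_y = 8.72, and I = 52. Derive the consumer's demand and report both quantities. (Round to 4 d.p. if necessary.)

Substitute y = (y/x)·x into the budget: x* = I/(p_x + p_y·(y/x)).
Numerically y/x = 0.02959, so x* = 52/(7.5 + 8.72·0.02959) = 6.7027 and y* = 0.02959·6.7027 = 0.1983.

x* = 6.7027, y* = 0.1983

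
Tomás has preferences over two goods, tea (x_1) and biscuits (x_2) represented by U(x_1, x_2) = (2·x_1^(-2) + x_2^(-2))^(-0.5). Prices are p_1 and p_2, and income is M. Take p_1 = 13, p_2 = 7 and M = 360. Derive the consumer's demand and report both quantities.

x_1* = 18.155, x_2* = 17.7121

From the CES first-order condition, 2·(x_2/x_1)^(3) = p_1/p_2.
Hence x_2/x_1 = ((1/2)·p_1/p_2)^(1/(3)), i.e. raised to the 1/3 power.
Substitute x_2 = (x_2/x_1)·x_1 into the budget: x_1* = M/(p_1 + p_2·(x_2/x_1)).
Numerically x_2/x_1 = 0.9756, so x_1* = 360/(13 + 7·0.9756) = 18.155 and x_2* = 0.9756·18.155 = 17.7121.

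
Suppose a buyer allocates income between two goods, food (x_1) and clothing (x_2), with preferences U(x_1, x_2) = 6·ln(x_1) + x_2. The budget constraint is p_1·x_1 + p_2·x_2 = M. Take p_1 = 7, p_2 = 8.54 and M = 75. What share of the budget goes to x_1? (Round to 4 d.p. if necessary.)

MU_x_1 = 6/x_1, MU_x_2 = 1. Tangency: 6/x_1 = p_1/p_2.
So x_1*(p_1,p_2) = 6·p_2/p_1, independent of income; and x_2* = (M − 6·p_2)/p_2.
At the given prices: x_1* = 6·8.54/7 = 7.32, and x_2* = 2.7822.
Expenditure on x_1: 7·7.32 = 51.24; share = 0.6832.

share on x_1 = 0.6832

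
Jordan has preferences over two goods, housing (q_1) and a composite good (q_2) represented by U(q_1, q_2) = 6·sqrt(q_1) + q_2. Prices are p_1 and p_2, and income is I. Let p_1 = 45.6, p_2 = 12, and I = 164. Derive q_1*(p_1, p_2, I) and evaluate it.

q_1* = 0.6233

Thus q_1* = (3·p_2/p_1)² — independent of I — with the rest of income spent on q_2.
Plugging in: q_1* = (3·12/45.6)² = 0.6233.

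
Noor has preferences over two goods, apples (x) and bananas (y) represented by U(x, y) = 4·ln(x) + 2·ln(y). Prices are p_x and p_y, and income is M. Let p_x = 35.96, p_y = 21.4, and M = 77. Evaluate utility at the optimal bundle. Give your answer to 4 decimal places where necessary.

At p_x=35.96, p_y=21.4, M=77: x* = 2/3·77/35.96 = 1.4275, y* = 1.1994.
Utility at the optimum: U(1.4275, 1.1994) = 1.7873.

V = 1.7873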